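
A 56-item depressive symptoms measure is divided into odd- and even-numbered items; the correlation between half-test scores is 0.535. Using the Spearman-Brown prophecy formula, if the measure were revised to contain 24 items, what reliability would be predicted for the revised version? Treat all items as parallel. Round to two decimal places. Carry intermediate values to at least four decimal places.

0.50

Full-test reliability from the split-half r: r_full = 2(0.535)/(1 + 0.535) = 0.6971
Length factor from 56 to 24 items: n = 24/56 = 0.4286
r_new = n·r_full / (1 + (n − 1)·r_full) = 0.2988 / 0.6017 ≈ 0.4966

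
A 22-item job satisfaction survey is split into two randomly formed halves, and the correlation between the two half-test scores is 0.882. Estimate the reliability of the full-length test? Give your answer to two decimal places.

r_full = 2(0.882) / (1 + 0.882)
r_full = 1.7640 / 1.8820 ≈ 0.9373

0.94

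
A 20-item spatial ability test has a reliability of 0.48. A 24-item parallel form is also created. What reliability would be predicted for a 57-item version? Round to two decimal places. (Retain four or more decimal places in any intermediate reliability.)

0.72

The 24-item form is not needed; work directly from the 20-item form with n = 57/20 = 2.8500.
r_{57} = n·r / (1 + (n − 1)·r) = 1.3680 / 1.8880 ≈ 0.7246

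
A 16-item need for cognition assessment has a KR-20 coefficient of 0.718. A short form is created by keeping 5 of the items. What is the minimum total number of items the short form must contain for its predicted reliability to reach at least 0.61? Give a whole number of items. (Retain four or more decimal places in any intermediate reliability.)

Short-form reliability: n = 5/16 = 0.3125; r_5 = n·r/(1+(n−1)r) ≈ 0.4431
Then solve for n' with r_old = 0.4431, r_target = 0.61: n' = 0.61(1 − 0.4431)/[0.4431(1 − 0.61)] = 1.9658
Total items = 1.9658 × 5 = 9.83, rounded up to 10.

10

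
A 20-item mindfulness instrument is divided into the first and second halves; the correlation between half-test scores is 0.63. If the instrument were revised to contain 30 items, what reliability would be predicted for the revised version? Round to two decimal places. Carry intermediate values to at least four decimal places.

First correct the split-half correlation to full-test reliability: r_full = 2 × 0.63 / (1 + 0.63) ≈ 0.7730
Then adjust to 30 items: n = 30/20 = 1.5000
r_new = n·r_full / (1 + (n − 1)·r_full) = 1.1595 / 1.3865 ≈ 0.8363

0.84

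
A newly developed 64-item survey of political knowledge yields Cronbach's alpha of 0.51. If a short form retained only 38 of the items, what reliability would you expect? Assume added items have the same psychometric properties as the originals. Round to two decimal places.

0.38

n = 38/64 = 0.5938
By Spearman-Brown, r_new = n r / (1 + (n − 1) r).
r_new = 0.5938·0.51 / [1 + (0.5938 − 1)·0.51]
     = 0.3028 / 0.7928 = 0.3819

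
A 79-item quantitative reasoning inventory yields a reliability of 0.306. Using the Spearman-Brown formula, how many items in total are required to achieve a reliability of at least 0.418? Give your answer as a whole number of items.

129

n = 0.418 × (1 − 0.306) / [ 0.306 × (1 − 0.418) ]
  = 0.290092 / 0.178092 = 1.6289
Items needed = n × 79 = 1.6289 × 79 ≈ 128.68 → round up to 129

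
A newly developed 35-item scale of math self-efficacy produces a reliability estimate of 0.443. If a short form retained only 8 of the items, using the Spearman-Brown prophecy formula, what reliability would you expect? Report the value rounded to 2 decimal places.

0.15

n = 8/35 = 0.2286
r_new = (0.2286 × 0.443) / (1 + (0.2286 − 1) × 0.443)
r_new = 0.1013 / 0.6583 ≈ 0.1539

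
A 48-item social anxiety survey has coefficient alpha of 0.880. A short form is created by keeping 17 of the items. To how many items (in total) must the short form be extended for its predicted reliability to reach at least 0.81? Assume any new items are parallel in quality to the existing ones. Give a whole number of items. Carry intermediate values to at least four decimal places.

28

First, r for the 17-item form: n = 17/48 = 0.3542, so r_17 = 0.3542·0.880/(1 + (0.3542 − 1)·0.880) = 0.7220
Then solve for n' with r_old = 0.7220, r_target = 0.81: n' = 0.81(1 − 0.7220)/[0.7220(1 − 0.81)] = 1.6415
Items = 1.6415 × 17 ≈ 27.91 → 28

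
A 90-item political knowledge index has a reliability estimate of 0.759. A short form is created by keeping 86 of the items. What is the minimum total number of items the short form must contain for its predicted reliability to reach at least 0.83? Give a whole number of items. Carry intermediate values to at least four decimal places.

140

First, r for the 86-item form: n = 86/90 = 0.9556, so r_86 = 0.9556·0.759/(1 + (0.9556 − 1)·0.759) = 0.7506
Then solve for n' with r_old = 0.7506, r_target = 0.83: n' = 0.83(1 − 0.7506)/[0.7506(1 − 0.83)] = 1.6222
Total items = 1.6222 × 86 = 139.51, rounded up to 140.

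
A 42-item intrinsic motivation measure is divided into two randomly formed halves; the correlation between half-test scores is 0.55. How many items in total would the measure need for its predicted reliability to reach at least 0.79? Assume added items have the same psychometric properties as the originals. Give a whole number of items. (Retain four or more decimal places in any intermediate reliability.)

65

Corrected full-test reliability: r_full = 2 × 0.55 / (1 + 0.55) ≈ 0.7097
n = r_tgt(1 − r_full) / [r_full(1 − r_tgt)] = 0.79 × 0.2903 / (0.7097 × 0.21) ≈ 1.5388
Items = 1.5388 × 42 ≈ 64.63 → 65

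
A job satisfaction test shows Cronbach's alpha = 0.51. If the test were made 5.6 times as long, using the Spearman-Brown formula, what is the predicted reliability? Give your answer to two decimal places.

0.85

Apply the Spearman-Brown prophecy formula, r' = nr / [1 + (n − 1)r]:
r_new = (5.6 × 0.51) / (1 + (5.6 − 1) × 0.51)
r_new = 2.8560 / 3.3460 ≈ 0.8536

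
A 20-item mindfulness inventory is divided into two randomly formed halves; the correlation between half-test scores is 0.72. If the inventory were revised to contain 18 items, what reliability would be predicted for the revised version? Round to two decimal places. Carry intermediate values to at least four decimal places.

Spearman-Brown correction (n = 2): r_full = 2·0.72/(1 + 0.72) = 0.8372
Length factor from 20 to 18 items: n = 18/20 = 0.9000
r_new = n·r_full / (1 + (n − 1)·r_full) = 0.7535 / 0.9163 ≈ 0.8223

0.82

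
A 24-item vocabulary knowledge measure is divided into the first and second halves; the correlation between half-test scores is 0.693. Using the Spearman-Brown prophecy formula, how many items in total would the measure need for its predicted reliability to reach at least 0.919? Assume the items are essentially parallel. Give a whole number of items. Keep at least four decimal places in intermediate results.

61

Corrected full-test reliability: r_full = 2 × 0.693 / (1 + 0.693) ≈ 0.8187
n = r_tgt(1 − r_full) / [r_full(1 − r_tgt)] = 0.919 × 0.1813 / (0.8187 × 0.081) ≈ 2.5125
Required items = 2.5125 × 24 = 60.30, so 61 items.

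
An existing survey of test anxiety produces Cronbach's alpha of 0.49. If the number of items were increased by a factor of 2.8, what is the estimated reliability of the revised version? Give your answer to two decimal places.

Spearman-Brown: r_new = n·r / (1 + (n − 1)·r)
r_new = (2.8 × 0.49) / (1 + (2.8 − 1) × 0.49)
     = 1.3720 / 1.8820 = 0.7290

0.73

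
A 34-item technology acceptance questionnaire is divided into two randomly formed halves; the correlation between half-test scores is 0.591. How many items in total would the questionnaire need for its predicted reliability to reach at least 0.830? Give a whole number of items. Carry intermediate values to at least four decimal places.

58

Corrected full-test reliability: r_full = 2 × 0.591 / (1 + 0.591) ≈ 0.7429
n = r_tgt(1 − r_full) / [r_full(1 − r_tgt)] = 0.830 × 0.2571 / (0.7429 × 0.170) ≈ 1.6897
Items = 1.6897 × 34 ≈ 57.45 → 58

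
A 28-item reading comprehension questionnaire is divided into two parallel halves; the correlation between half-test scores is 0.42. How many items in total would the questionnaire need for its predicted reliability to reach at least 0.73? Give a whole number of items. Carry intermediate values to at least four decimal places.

r_full = 2(0.42)/(1 + 0.42) = 0.5915
Solve Spearman-Brown for n: n = 0.73(1 − 0.5915) / [0.5915(1 − 0.73)] = 1.8672
Items = 1.8672 × 28 ≈ 52.28 → 53

53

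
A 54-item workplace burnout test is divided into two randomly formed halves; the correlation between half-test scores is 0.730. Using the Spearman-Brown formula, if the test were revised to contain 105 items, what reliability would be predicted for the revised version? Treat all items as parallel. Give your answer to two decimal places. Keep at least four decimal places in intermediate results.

0.91

Full-test reliability from the split-half r: r_full = 2(0.730)/(1 + 0.730) = 0.8439
Then adjust to 105 items: n = 105/54 = 1.9444
r_new = n·r_full / (1 + (n − 1)·r_full) = 1.6409 / 1.7970 ≈ 0.9131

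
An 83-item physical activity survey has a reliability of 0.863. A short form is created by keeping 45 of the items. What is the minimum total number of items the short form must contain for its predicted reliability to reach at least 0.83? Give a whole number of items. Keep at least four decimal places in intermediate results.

65

Short-form reliability: n = 45/83 = 0.5422; r_45 = n·r/(1+(n−1)r) ≈ 0.7735
Then solve for n' with r_old = 0.7735, r_target = 0.83: n' = 0.83(1 − 0.7735)/[0.7735(1 − 0.83)] = 1.4297
Items = 1.4297 × 45 ≈ 64.34 → 65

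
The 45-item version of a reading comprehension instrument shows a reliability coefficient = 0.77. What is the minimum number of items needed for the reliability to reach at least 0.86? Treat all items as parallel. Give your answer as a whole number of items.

83

Invert Spearman-Brown to solve for n:
n = r*(1 − r) / [ r (1 − r*) ]
n = [0.86 × 0.23] / [0.77 × 0.14]
n = 0.1978 / 0.1078 ≈ 1.8349
1.8349 × 45 = 82.57 → 83 items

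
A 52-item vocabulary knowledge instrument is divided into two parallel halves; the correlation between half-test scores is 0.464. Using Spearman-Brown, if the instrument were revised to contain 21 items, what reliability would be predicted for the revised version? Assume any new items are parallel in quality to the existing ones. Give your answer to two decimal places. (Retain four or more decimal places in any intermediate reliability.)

0.41

Full-test reliability from the split-half r: r_full = 2(0.464)/(1 + 0.464) = 0.6339
Then adjust to 21 items: n = 21/52 = 0.4038
r_new = n·r_full / (1 + (n − 1)·r_full) = 0.2560 / 0.6221 ≈ 0.4115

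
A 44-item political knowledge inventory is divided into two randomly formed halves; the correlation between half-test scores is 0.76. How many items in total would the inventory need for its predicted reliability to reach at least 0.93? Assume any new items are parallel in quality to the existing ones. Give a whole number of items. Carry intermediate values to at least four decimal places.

r_full = 2(0.76)/(1 + 0.76) = 0.8636
n = r_tgt(1 − r_full) / [r_full(1 − r_tgt)] = 0.93 × 0.1364 / (0.8636 × 0.07) ≈ 2.0984
Items = 2.0984 × 44 ≈ 92.33 → 93

93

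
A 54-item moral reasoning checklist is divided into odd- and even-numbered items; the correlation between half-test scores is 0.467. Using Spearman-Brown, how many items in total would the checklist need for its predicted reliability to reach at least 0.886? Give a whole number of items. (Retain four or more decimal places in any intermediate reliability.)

r_full = 2(0.467)/(1 + 0.467) = 0.6367
Solve Spearman-Brown for n: n = 0.886(1 − 0.6367) / [0.6367(1 − 0.886)] = 4.4347
Required items = 4.4347 × 54 = 239.47, so 240 items.

240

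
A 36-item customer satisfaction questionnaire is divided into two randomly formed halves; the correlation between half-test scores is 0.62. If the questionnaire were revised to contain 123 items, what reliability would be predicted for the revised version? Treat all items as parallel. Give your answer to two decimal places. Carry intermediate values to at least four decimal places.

0.92

Spearman-Brown correction (n = 2): r_full = 2·0.62/(1 + 0.62) = 0.7654
Then adjust to 123 items: n = 123/36 = 3.4167
r_new = n·r_full / (1 + (n − 1)·r_full) = 2.6151 / 2.8497 ≈ 0.9177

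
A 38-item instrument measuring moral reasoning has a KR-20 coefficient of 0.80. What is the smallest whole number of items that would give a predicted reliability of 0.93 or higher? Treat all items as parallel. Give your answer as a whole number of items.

127

n = 0.93(1 − 0.80) / [0.80(1 − 0.93)]
n = 0.1860 / 0.0560 ≈ 3.3214
3.3214 × 38 = 126.21 → 127 items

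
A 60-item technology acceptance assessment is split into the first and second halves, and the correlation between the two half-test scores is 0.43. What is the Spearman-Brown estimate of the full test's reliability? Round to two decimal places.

r_full = 2r_hh / (1 + r_hh) = 2 × 0.43 / (1 + 0.43)
r_full = 0.8600 / 1.4300 ≈ 0.6014

0.60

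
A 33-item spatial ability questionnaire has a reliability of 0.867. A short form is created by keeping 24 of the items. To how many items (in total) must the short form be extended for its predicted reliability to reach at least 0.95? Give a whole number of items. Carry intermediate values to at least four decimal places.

97

Short-form reliability: n = 24/33 = 0.7273; r_24 = n·r/(1+(n−1)r) ≈ 0.8258
Length factor from the short form to reach 0.95: n' = 0.95(1 − 0.8258) / [0.8258(1 − 0.95)] ≈ 4.0080
Items = 4.0080 × 24 ≈ 96.19 → 97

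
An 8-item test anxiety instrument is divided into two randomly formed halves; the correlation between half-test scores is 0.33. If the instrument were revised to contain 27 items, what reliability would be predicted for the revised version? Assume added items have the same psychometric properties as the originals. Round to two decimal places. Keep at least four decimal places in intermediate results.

Spearman-Brown correction (n = 2): r_full = 2·0.33/(1 + 0.33) = 0.4962
Length factor from 8 to 27 items: n = 27/8 = 3.3750
r_new = n·r_full / (1 + (n − 1)·r_full) = 1.6747 / 2.1785 ≈ 0.7687

0.77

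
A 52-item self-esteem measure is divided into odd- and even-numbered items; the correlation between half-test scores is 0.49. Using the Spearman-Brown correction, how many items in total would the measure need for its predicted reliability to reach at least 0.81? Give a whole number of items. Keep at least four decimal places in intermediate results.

116

Corrected full-test reliability: r_full = 2 × 0.49 / (1 + 0.49) ≈ 0.6577
Solve Spearman-Brown for n: n = 0.81(1 − 0.6577) / [0.6577(1 − 0.81)] = 2.2188
Required items = 2.2188 × 52 = 115.38, so 116 items.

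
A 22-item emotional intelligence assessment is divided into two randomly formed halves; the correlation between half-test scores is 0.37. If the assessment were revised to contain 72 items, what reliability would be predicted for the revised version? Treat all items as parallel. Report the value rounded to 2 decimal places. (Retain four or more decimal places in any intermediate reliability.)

Full-test reliability from the split-half r: r_full = 2(0.37)/(1 + 0.37) = 0.5401
Length factor from 22 to 72 items: n = 72/22 = 3.2727
r_new = n·r_full / (1 + (n − 1)·r_full) = 1.7676 / 2.2275 ≈ 0.7935

0.79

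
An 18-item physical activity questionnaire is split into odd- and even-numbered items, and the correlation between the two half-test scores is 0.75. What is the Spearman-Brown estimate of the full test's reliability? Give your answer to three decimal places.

0.857

r_full = 2r_hh / (1 + r_hh) = 2 × 0.75 / (1 + 0.75)
       = 1.5000 / 1.7500 = 0.8571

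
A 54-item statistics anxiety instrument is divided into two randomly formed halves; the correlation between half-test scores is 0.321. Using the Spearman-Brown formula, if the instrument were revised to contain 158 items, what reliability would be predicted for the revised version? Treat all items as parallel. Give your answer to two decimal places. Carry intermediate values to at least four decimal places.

Spearman-Brown correction (n = 2): r_full = 2·0.321/(1 + 0.321) = 0.4860
Then adjust to 158 items: n = 158/54 = 2.9259
r_new = n·r_full / (1 + (n − 1)·r_full) = 1.4220 / 1.9360 ≈ 0.7345

0.73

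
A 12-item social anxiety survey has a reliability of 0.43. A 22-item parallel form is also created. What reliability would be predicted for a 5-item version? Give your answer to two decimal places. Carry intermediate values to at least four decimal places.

Only the ratio of lengths matters: n = 5/12 = 0.4167
r_{5} = n·r / (1 + (n − 1)·r) = 0.1792 / 0.7492 ≈ 0.2392

0.24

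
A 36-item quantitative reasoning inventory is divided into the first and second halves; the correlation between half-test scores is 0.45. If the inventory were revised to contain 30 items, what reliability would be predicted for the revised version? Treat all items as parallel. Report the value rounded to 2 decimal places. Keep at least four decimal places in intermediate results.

0.58

Spearman-Brown correction (n = 2): r_full = 2·0.45/(1 + 0.45) = 0.6207
Then adjust to 30 items: n = 30/36 = 0.8333
r_new = n·r_full / (1 + (n − 1)·r_full) = 0.5172 / 0.8965 ≈ 0.5769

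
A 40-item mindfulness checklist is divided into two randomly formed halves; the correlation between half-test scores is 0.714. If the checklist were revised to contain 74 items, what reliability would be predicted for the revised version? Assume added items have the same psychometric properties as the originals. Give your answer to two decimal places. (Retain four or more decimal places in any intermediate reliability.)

First correct the split-half correlation to full-test reliability: r_full = 2 × 0.714 / (1 + 0.714) ≈ 0.8331
Length factor from 40 to 74 items: n = 74/40 = 1.8500
r_new = n·r_full / (1 + (n − 1)·r_full) = 1.5412 / 1.7081 ≈ 0.9023

0.90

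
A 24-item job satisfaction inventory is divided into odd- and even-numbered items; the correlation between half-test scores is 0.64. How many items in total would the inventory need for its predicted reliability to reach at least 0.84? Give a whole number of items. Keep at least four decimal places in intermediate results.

r_full = 2(0.64)/(1 + 0.64) = 0.7805
Solve Spearman-Brown for n: n = 0.84(1 − 0.7805) / [0.7805(1 − 0.84)] = 1.4765
Required items = 1.4765 × 24 = 35.44, so 36 items.

36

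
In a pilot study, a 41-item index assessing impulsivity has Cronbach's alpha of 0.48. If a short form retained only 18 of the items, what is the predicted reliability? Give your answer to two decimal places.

0.29

Length ratio n = 18/41 = 0.439
By Spearman-Brown, r_new = n r / (1 + (n − 1) r).
r_new = 0.439·0.48 / [1 + (0.439 − 1)·0.48]
     = 0.2107 / 0.7307 = 0.2884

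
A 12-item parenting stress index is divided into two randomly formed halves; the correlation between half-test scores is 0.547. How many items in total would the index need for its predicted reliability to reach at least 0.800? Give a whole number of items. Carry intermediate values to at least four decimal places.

Corrected full-test reliability: r_full = 2 × 0.547 / (1 + 0.547) ≈ 0.7072
n = r_tgt(1 − r_full) / [r_full(1 − r_tgt)] = 0.800 × 0.2928 / (0.7072 × 0.200) ≈ 1.6561
Items = 1.6561 × 12 ≈ 19.87 → 20

20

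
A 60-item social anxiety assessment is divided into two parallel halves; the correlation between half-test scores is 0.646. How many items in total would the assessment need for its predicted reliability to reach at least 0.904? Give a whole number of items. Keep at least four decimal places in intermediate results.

155

r_full = 2(0.646)/(1 + 0.646) = 0.7849
Solve Spearman-Brown for n: n = 0.904(1 − 0.7849) / [0.7849(1 − 0.904)] = 2.5806
Items = 2.5806 × 60 ≈ 154.84 → 155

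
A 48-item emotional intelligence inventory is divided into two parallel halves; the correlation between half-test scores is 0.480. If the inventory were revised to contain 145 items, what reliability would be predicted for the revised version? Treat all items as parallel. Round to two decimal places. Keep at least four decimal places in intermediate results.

First correct the split-half correlation to full-test reliability: r_full = 2 × 0.480 / (1 + 0.480) ≈ 0.6486
Length factor from 48 to 145 items: n = 145/48 = 3.0208
r_new = n·r_full / (1 + (n − 1)·r_full) = 1.9593 / 2.3107 ≈ 0.8479

0.85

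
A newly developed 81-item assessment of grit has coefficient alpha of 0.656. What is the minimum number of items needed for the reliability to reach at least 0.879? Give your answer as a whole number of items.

n = 0.879(1 − 0.656) / [0.656(1 − 0.879)]
  = 0.302376 / 0.079376 = 3.8094
Items needed = n × 81 = 3.8094 × 81 ≈ 308.56 → round up to 309

309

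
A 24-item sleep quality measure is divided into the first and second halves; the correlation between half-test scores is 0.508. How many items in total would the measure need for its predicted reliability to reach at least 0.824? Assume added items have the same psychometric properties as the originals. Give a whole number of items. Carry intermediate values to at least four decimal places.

55

Corrected full-test reliability: r_full = 2 × 0.508 / (1 + 0.508) ≈ 0.6737
n = r_tgt(1 − r_full) / [r_full(1 − r_tgt)] = 0.824 × 0.3263 / (0.6737 × 0.176) ≈ 2.2676
Items = 2.2676 × 24 ≈ 54.42 → 55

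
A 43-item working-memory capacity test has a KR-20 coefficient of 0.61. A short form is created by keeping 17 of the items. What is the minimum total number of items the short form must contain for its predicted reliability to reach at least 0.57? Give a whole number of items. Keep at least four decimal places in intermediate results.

Short-form reliability: n = 17/43 = 0.3953; r_17 = n·r/(1+(n−1)r) ≈ 0.3821
Length factor from the short form to reach 0.57: n' = 0.57(1 − 0.3821) / [0.3821(1 − 0.57)] ≈ 2.1436
Items = 2.1436 × 17 ≈ 36.44 → 37

37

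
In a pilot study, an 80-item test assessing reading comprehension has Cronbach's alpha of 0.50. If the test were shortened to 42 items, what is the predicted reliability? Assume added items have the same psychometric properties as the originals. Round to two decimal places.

0.34

The new length is 42/80 = 0.525 times the old.
Spearman-Brown: r_new = n·r / (1 + (n − 1)·r)
r_new = 0.525·0.50 / [1 + (0.525 − 1)·0.50]
     = 0.2625 / 0.7625 = 0.3443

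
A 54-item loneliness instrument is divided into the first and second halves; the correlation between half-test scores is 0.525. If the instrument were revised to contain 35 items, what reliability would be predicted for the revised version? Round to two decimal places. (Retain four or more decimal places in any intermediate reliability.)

Spearman-Brown correction (n = 2): r_full = 2·0.525/(1 + 0.525) = 0.6885
Then adjust to 35 items: n = 35/54 = 0.6481
r_new = n·r_full / (1 + (n − 1)·r_full) = 0.4462 / 0.7577 ≈ 0.5889

0.59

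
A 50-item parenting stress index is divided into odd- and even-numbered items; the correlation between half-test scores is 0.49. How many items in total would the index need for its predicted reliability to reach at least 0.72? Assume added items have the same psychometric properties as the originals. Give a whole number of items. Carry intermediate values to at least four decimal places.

r_full = 2(0.49)/(1 + 0.49) = 0.6577
n = r_tgt(1 − r_full) / [r_full(1 − r_tgt)] = 0.72 × 0.3423 / (0.6577 × 0.28) ≈ 1.3383
Items = 1.3383 × 50 ≈ 66.92 → 67

67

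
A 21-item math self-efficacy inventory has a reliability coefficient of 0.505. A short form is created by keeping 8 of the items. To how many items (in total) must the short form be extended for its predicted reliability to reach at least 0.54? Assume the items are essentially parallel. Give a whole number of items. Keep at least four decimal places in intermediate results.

Short-form reliability: n = 8/21 = 0.3810; r_8 = n·r/(1+(n−1)r) ≈ 0.2799
Then solve for n' with r_old = 0.2799, r_target = 0.54: n' = 0.54(1 − 0.2799)/[0.2799(1 − 0.54)] = 3.0201
Items = 3.0201 × 8 ≈ 24.16 → 25

25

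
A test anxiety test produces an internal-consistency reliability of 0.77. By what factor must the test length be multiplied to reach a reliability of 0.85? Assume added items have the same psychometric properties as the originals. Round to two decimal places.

Spearman-Brown solved for the length factor n:
n = r*(1 − r) / [ r (1 − r*) ]
n = 0.85(1 − 0.77) / [0.77(1 − 0.85)]
  = 0.1955 / 0.1155 = 1.6926

1.69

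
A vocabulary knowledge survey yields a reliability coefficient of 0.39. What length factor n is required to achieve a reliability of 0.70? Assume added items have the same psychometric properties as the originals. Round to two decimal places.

3.65

Spearman-Brown solved for the length factor n:
n = r*(1 − r) / [ r (1 − r*) ]
n = 0.70(1 − 0.39) / [0.39(1 − 0.70)]
n = 0.4270 / 0.1170 ≈ 3.6496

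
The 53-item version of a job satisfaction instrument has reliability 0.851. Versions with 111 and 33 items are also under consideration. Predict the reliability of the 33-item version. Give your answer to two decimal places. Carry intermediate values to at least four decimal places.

The 111-item form is not needed; work directly from the 53-item form with n = 33/53 = 0.6226.
r_{33} = n·r / (1 + (n − 1)·r) = 0.5298 / 0.6788 ≈ 0.7805

0.78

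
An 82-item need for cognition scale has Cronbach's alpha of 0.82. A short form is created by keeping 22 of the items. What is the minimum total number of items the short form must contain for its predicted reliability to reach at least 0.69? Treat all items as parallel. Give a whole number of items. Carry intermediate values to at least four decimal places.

First, r for the 22-item form: n = 22/82 = 0.2683, so r_22 = 0.2683·0.82/(1 + (0.2683 − 1)·0.82) = 0.5500
Length factor from the short form to reach 0.69: n' = 0.69(1 − 0.5500) / [0.5500(1 − 0.69)] ≈ 1.8211
Total items = 1.8211 × 22 = 40.06, rounded up to 41.

41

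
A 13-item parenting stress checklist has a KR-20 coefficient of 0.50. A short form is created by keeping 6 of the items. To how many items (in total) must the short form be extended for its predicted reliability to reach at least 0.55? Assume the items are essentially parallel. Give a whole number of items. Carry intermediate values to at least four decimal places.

First, r for the 6-item form: n = 6/13 = 0.4615, so r_6 = 0.4615·0.50/(1 + (0.4615 − 1)·0.50) = 0.3158
Then solve for n' with r_old = 0.3158, r_target = 0.55: n' = 0.55(1 − 0.3158)/[0.3158(1 − 0.55)] = 2.6480
Total items = 2.6480 × 6 = 15.89, rounded up to 16.

16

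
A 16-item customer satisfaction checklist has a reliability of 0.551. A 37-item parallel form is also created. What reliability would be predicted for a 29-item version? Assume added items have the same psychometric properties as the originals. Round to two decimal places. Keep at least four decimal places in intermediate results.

0.69

Only the ratio of lengths matters: n = 29/16 = 1.8125
r_{29} = n·r / (1 + (n − 1)·r) = 0.9987 / 1.4477 ≈ 0.6899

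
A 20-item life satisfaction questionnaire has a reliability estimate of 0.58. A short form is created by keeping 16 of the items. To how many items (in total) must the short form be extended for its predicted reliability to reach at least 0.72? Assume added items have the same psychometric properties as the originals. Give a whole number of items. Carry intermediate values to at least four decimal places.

Short-form reliability: n = 16/20 = 0.8000; r_16 = n·r/(1+(n−1)r) ≈ 0.5249
Length factor from the short form to reach 0.72: n' = 0.72(1 − 0.5249) / [0.5249(1 − 0.72)] ≈ 2.3275
Items = 2.3275 × 16 ≈ 37.24 → 38

38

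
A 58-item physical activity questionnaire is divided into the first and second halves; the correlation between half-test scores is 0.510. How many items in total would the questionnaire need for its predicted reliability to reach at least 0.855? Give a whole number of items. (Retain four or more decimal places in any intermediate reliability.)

Corrected full-test reliability: r_full = 2 × 0.510 / (1 + 0.510) ≈ 0.6755
Solve Spearman-Brown for n: n = 0.855(1 − 0.6755) / [0.6755(1 − 0.855)] = 2.8326
Items = 2.8326 × 58 ≈ 164.29 → 165

165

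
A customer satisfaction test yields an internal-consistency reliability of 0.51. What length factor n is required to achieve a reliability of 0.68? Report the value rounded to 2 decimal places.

2.04

Invert Spearman-Brown to solve for n:
n = r*(1 − r) / [ r (1 − r*) ]
n = 0.68(1 − 0.51) / [0.51(1 − 0.68)]
n = 0.3332 / 0.1632 ≈ 2.0417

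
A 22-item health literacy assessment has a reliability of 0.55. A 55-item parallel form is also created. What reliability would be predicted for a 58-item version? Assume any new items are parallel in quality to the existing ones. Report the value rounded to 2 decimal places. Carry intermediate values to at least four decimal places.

0.76

Only the ratio of lengths matters: n = 58/22 = 2.6364
r_{58} = n·r / (1 + (n − 1)·r) = 1.4500 / 1.9000 ≈ 0.7632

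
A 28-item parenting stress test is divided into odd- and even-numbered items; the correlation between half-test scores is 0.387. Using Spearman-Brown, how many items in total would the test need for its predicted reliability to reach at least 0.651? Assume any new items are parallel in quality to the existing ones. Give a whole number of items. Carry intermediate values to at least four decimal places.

42

r_full = 2(0.387)/(1 + 0.387) = 0.5580
n = r_tgt(1 − r_full) / [r_full(1 − r_tgt)] = 0.651 × 0.4420 / (0.5580 × 0.349) ≈ 1.4776
Items = 1.4776 × 28 ≈ 41.37 → 42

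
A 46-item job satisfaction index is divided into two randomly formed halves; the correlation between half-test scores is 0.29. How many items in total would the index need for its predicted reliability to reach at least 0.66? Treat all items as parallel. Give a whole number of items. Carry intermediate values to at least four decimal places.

r_full = 2(0.29)/(1 + 0.29) = 0.4496
Solve Spearman-Brown for n: n = 0.66(1 − 0.4496) / [0.4496(1 − 0.66)] = 2.3764
Required items = 2.3764 × 46 = 109.31, so 110 items.

110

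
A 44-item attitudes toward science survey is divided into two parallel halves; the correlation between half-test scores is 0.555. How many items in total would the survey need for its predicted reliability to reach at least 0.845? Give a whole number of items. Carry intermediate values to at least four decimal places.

97

r_full = 2(0.555)/(1 + 0.555) = 0.7138
n = r_tgt(1 − r_full) / [r_full(1 − r_tgt)] = 0.845 × 0.2862 / (0.7138 × 0.155) ≈ 2.1858
Items = 2.1858 × 44 ≈ 96.18 → 97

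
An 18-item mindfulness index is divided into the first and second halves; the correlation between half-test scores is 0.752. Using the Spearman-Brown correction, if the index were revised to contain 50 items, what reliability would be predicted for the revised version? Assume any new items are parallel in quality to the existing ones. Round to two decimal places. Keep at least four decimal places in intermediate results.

0.94

Spearman-Brown correction (n = 2): r_full = 2·0.752/(1 + 0.752) = 0.8584
Length factor from 18 to 50 items: n = 50/18 = 2.7778
r_new = n·r_full / (1 + (n − 1)·r_full) = 2.3845 / 2.5261 ≈ 0.9439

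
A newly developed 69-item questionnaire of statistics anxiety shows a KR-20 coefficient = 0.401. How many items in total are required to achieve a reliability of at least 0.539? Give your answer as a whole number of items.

Invert Spearman-Brown to solve for n:
n = r*(1 − r) / [ r (1 − r*) ]
n = [0.539 × 0.599] / [0.401 × 0.461]
n = 0.322861 / 0.184861 ≈ 1.7465
Items needed = n × 69 = 1.7465 × 69 ≈ 120.51 → round up to 121

121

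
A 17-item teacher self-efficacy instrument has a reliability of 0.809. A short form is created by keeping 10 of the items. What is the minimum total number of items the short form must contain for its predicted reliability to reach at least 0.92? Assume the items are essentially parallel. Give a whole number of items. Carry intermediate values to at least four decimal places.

47

Short-form reliability: n = 10/17 = 0.5882; r_10 = n·r/(1+(n−1)r) ≈ 0.7136
Then solve for n' with r_old = 0.7136, r_target = 0.92: n' = 0.92(1 − 0.7136)/[0.7136(1 − 0.92)] = 4.6155
Total items = 4.6155 × 10 = 46.16, rounded up to 47.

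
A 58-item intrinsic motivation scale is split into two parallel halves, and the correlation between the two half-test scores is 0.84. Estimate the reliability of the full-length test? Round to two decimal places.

0.91

r_full = 2r_hh / (1 + r_hh) = 2 × 0.84 / (1 + 0.84)
       = 1.6800 / 1.8400 = 0.9130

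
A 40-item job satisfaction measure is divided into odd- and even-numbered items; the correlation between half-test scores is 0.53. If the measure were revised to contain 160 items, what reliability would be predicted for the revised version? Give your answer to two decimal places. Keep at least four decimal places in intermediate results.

0.90

Full-test reliability from the split-half r: r_full = 2(0.53)/(1 + 0.53) = 0.6928
Length factor from 40 to 160 items: n = 160/40 = 4.0000
r_new = n·r_full / (1 + (n − 1)·r_full) = 2.7712 / 3.0784 ≈ 0.9002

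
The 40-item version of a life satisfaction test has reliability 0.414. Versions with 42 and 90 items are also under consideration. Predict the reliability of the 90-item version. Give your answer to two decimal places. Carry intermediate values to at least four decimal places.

The 42-item form is not needed; work directly from the 40-item form with n = 90/40 = 2.2500.
r_{90} = n·r / (1 + (n − 1)·r) = 0.9315 / 1.5175 ≈ 0.6138

0.61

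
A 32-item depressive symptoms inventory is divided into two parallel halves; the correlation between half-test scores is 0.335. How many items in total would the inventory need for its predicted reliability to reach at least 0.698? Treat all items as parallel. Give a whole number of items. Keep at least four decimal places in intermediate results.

74

Corrected full-test reliability: r_full = 2 × 0.335 / (1 + 0.335) ≈ 0.5019
Solve Spearman-Brown for n: n = 0.698(1 − 0.5019) / [0.5019(1 − 0.698)] = 2.2938
Items = 2.2938 × 32 ≈ 73.40 → 74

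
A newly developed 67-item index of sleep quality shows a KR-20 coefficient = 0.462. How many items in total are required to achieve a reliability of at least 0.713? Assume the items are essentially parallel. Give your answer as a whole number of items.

194

Rearranging the Spearman-Brown formula for n,
n = r_target (1 − r_old) / [ r_old (1 − r_target) ]
n = 0.713(1 − 0.462) / [0.462(1 − 0.713)]
n = 0.383594 / 0.132594 ≈ 2.8930
So the test needs 2.8930 × 67 ≈ 193.83 items; rounding up, 194.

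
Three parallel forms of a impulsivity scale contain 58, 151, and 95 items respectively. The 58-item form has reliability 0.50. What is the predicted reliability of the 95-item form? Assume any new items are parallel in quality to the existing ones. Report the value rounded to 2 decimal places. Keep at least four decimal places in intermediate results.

Only the ratio of lengths matters: n = 95/58 = 1.6379
r_{95} = n·r / (1 + (n − 1)·r) = 0.8189 / 1.3190 ≈ 0.6208

0.62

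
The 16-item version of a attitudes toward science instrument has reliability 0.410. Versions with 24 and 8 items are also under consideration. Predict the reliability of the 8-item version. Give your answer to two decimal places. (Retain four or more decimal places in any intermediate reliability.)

Only the ratio of lengths matters: n = 8/16 = 0.5000
r_{8} = n·r / (1 + (n − 1)·r) = 0.2050 / 0.7950 ≈ 0.2579

0.26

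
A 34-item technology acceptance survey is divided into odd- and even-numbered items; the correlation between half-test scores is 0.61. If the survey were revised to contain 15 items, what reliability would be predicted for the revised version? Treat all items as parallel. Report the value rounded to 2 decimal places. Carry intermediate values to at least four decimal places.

First correct the split-half correlation to full-test reliability: r_full = 2 × 0.61 / (1 + 0.61) ≈ 0.7578
Then adjust to 15 items: n = 15/34 = 0.4412
r_new = n·r_full / (1 + (n − 1)·r_full) = 0.3343 / 0.5765 ≈ 0.5799

0.58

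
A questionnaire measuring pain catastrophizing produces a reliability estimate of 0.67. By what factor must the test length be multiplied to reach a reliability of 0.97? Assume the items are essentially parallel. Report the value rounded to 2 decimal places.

15.93

Rearranging the Spearman-Brown formula for n,
n = r*(1 − r) / [ r (1 − r*) ]
n = [0.97 × 0.33] / [0.67 × 0.03]
n = 0.3201 / 0.0201 ≈ 15.9254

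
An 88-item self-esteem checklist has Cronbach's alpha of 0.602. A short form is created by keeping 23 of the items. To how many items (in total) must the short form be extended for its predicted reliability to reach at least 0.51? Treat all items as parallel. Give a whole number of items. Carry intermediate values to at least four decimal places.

First, r for the 23-item form: n = 23/88 = 0.2614, so r_23 = 0.2614·0.602/(1 + (0.2614 − 1)·0.602) = 0.2834
Then solve for n' with r_old = 0.2834, r_target = 0.51: n' = 0.51(1 − 0.2834)/[0.2834(1 − 0.51)] = 2.6318
Items = 2.6318 × 23 ≈ 60.53 → 61

61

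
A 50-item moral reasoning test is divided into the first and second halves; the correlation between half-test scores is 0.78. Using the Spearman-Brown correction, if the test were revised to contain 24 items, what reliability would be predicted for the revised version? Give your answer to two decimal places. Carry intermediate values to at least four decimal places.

Spearman-Brown correction (n = 2): r_full = 2·0.78/(1 + 0.78) = 0.8764
Then adjust to 24 items: n = 24/50 = 0.4800
r_new = n·r_full / (1 + (n − 1)·r_full) = 0.4207 / 0.5443 ≈ 0.7729

0.77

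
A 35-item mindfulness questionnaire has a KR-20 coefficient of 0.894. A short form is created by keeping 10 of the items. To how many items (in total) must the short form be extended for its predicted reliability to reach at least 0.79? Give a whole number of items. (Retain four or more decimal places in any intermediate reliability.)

16

Short-form reliability: n = 10/35 = 0.2857; r_10 = n·r/(1+(n−1)r) ≈ 0.7067
Length factor from the short form to reach 0.79: n' = 0.79(1 − 0.7067) / [0.7067(1 − 0.79)] ≈ 1.5613
Items = 1.5613 × 10 ≈ 15.61 → 16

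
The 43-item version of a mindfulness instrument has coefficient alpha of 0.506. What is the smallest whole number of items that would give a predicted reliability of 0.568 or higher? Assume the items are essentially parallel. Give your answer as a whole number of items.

56

Invert Spearman-Brown to solve for n:
n = r_target (1 − r_old) / [ r_old (1 − r_target) ]
n = [0.568 × 0.494] / [0.506 × 0.432]
  = 0.280592 / 0.218592 = 1.2836
Items needed = n × 43 = 1.2836 × 43 ≈ 55.19 → round up to 56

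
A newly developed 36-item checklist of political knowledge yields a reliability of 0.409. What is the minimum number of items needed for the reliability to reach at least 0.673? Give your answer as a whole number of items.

Spearman-Brown solved for the length factor n:
n = r*(1 − r) / [ r (1 − r*) ]
n = 0.673(1 − 0.409) / [0.409(1 − 0.673)]
  = 0.397743 / 0.133743 = 2.9739
2.9739 × 36 = 107.06 → 108 items

108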